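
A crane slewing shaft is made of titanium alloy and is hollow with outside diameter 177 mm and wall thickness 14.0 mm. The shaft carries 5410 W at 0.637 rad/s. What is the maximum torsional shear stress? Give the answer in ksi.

ω = 0.637 rad/s, so T = P/ω = 5410 / 0.6370 = 8493 N·m.
J = π(d_o⁴ − d_i⁴)/32 = π(0.177⁴ − 0.149⁴)/32 = 4.797×10^-5 m⁴.
τ_max = T·r/J = 8493 × 0.0885 / 4.797×10^-5 = 1.567×10^7 Pa.

2.27 ksi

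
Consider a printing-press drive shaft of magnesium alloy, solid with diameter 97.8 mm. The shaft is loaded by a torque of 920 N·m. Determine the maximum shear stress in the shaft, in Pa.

J = πd⁴/32 = π(0.0978)⁴/32 = 8.982×10^-6 m⁴.
τ_max = T·r/J = 920.0 × 0.0489 / 8.982×10^-6 = 5.009×10^6 Pa.

5.01e6 Pa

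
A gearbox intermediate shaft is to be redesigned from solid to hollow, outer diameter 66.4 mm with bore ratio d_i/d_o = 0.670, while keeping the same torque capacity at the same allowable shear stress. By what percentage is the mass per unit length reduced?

36.0 %

Equal τ_max and T ⇒ the solid shaft needs d_s³ = d_o³(1−k⁴), so d_s = 66.4·(1−0.670⁴)^(1/3) = 61.60 mm.
Area ratio A_h/A_s = d_o²(1−k²)/d_s² = (1−k²)/(1−k⁴)^(2/3) = 0.6403.
Mass saving = 1 − 0.6403 = 36.0 %.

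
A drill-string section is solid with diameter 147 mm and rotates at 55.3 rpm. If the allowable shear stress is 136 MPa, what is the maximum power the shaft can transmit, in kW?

J = πd⁴/32 = π(0.147)⁴/32 = 4.584×10^-5 m⁴.
T_max = τ_allow·J/r = 1.36×10^8 × 4.584×10^-5 / 0.0735 = 84820 N·m.
ω = 2π·55.3/60 = 5.791 rad/s, so P_max = T_max·ω = 4.912×10^5 W.

491 kW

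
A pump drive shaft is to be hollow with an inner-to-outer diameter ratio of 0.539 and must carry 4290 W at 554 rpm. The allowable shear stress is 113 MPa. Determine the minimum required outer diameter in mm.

15.4 mm

ω = 2π·554/60 = 58.01 rad/s, so T = P/ω = 4290 / 58.01 = 73.95 N·m.
For a hollow shaft with d_i/d_o = 0.539: τ_max = 16T/(π d_o³ (1−k⁴)), so d_o = [16T/(π τ_allow (1−k⁴))]^(1/3) = [16·73.95/(π·1.13×10^8·0.9156)]^(1/3) = 0.01538 m.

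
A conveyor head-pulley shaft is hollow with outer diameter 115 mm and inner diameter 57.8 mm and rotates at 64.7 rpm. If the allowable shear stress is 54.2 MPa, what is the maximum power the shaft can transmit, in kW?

J = π(d_o⁴ − d_i⁴)/32 = π(0.115⁴ − 0.0578⁴)/32 = 1.608×10^-5 m⁴.
T_max = τ_allow·J/r = 5.42×10^7 × 1.608×10^-5 / 0.0575 = 15150 N·m.
ω = 2π·64.7/60 = 6.775 rad/s, so P_max = T_max·ω = 1.027×10^5 W.

103 kW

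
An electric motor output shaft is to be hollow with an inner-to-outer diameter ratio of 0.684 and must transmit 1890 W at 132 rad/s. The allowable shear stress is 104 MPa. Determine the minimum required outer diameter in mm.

9.65 mm

ω = 132 rad/s, so T = P/ω = 1890 / 132.0 = 14.32 N·m.
For a hollow shaft with d_i/d_o = 0.684: τ_max = 16T/(π d_o³ (1−k⁴)), so d_o = [16T/(π τ_allow (1−k⁴))]^(1/3) = [16·14.32/(π·1.04×10^8·0.7811)]^(1/3) = 0.009647 m.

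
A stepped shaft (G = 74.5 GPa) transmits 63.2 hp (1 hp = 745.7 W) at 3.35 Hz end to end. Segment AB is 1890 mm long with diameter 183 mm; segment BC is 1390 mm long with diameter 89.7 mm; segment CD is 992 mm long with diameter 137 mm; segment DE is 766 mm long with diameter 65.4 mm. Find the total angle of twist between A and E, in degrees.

ω = 2π·3.35 = 21.05 rad/s, so T = P/ω = 63.2×745.7 / 21.05 = 2239 N·m.
J_AB = π(0.183)⁴/32 = 1.10×10^-4 m⁴; J_BC = π(0.0897)⁴/32 = 6.36×10^-6 m⁴; J_CD = π(0.137)⁴/32 = 3.46×10^-5 m⁴; J_DE = π(0.0654)⁴/32 = 1.80×10^-6 m⁴.
θ = (T/G)·Σ L_i/J_i = (2239/74.5×10⁹)·(1.89/1.10×10^-4 + 1.39/6.36×10^-6 + 0.992/3.46×10^-5 + 0.766/1.80×10^-6) = 0.02077 rad.

1.19°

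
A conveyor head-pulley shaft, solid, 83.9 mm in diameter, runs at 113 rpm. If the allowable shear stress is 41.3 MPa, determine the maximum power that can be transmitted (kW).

J = πd⁴/32 = π(0.0839)⁴/32 = 4.865×10^-6 m⁴.
T_max = τ_allow·J/r = 4.13×10^7 × 4.865×10^-6 / 0.0420 = 4789 N·m.
ω = 2π·113/60 = 11.83 rad/s, so P_max = T_max·ω = 5.667×10^4 W.

56.7 kW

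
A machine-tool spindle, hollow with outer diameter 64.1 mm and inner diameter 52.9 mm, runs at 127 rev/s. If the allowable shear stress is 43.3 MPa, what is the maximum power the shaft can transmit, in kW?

J = π(d_o⁴ − d_i⁴)/32 = π(0.0641⁴ − 0.0529⁴)/32 = 8.886×10^-7 m⁴.
T_max = τ_allow·J/r = 4.33×10^7 × 8.886×10^-7 / 0.0320 = 1201 N·m.
ω = 2π·127 = 798.0 rad/s, so P_max = T_max·ω = 9.580×10^5 W.

958 kW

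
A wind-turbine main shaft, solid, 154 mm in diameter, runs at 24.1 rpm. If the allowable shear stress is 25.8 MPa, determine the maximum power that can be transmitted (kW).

46.7 kW

J = πd⁴/32 = π(0.154)⁴/32 = 5.522×10^-5 m⁴.
T_max = τ_allow·J/r = 2.58×10^7 × 5.522×10^-5 / 0.0770 = 18500 N·m.
ω = 2π·24.1/60 = 2.524 rad/s, so P_max = T_max·ω = 4.669×10^4 W.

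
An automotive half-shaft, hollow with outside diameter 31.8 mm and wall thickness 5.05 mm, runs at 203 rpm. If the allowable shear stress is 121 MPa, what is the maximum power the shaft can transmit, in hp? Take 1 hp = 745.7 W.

17.1 hp

J = π(d_o⁴ − d_i⁴)/32 = π(0.0318⁴ − 0.0217⁴)/32 = 7.863×10^-8 m⁴.
T_max = τ_allow·J/r = 1.21×10^8 × 7.863×10^-8 / 0.0159 = 598.3 N·m.
ω = 2π·203/60 = 21.26 rad/s, so P_max = T_max·ω = 1.272×10^4 W.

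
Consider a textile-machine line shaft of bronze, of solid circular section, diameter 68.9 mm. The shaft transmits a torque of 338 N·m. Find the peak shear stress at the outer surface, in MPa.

J = πd⁴/32 = π(0.0689)⁴/32 = 2.212×10^-6 m⁴.
τ_max = T·r/J = 338.0 × 0.0345 / 2.212×10^-6 = 5.263×10^6 Pa.

5.26 MPa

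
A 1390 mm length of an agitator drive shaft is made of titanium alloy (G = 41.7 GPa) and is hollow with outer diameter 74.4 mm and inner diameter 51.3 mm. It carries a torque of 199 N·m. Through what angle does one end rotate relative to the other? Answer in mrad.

J = π(d_o⁴ − d_i⁴)/32 = π(0.0744⁴ − 0.0513⁴)/32 = 2.328×10^-6 m⁴.
θ = T·L/(G·J) = 199.0 × 1.39 / (41.7×10⁹ × 2.328×10^-6) = 2.849×10^-3 rad.

2.85 mrad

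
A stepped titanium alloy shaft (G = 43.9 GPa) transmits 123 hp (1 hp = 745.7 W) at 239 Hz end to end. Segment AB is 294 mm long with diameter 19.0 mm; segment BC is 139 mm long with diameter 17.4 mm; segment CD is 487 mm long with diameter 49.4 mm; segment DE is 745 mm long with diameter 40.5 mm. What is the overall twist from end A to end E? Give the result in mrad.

ω = 2π·239 = 1502 rad/s, so T = P/ω = 123×745.7 / 1502 = 61.08 N·m.
J_AB = π(0.0190)⁴/32 = 1.28×10^-8 m⁴; J_BC = π(0.0174)⁴/32 = 9.00×10^-9 m⁴; J_CD = π(0.0494)⁴/32 = 5.85×10^-7 m⁴; J_DE = π(0.0405)⁴/32 = 2.64×10^-7 m⁴.
θ = (T/G)·Σ L_i/J_i = (61.08/43.9×10⁹)·(0.294/1.28×10^-8 + 0.139/9.00×10^-9 + 0.487/5.85×10^-7 + 0.745/2.64×10^-7) = 0.05854 rad.

58.5 mrad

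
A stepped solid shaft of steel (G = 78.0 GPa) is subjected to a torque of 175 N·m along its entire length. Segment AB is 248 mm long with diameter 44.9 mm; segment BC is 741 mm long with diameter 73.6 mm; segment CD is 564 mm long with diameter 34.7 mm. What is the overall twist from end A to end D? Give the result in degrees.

J_AB = π(0.0449)⁴/32 = 3.99×10^-7 m⁴; J_BC = π(0.0736)⁴/32 = 2.88×10^-6 m⁴; J_CD = π(0.0347)⁴/32 = 1.42×10^-7 m⁴.
θ = (T/G)·Σ L_i/J_i = (175.0/78.0×10⁹)·(0.248/3.99×10^-7 + 0.741/2.88×10^-6 + 0.564/1.42×10^-7) = 0.01086 rad.

0.622°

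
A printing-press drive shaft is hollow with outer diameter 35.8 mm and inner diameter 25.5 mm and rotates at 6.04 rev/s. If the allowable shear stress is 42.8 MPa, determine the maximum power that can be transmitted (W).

J = π(d_o⁴ − d_i⁴)/32 = π(0.0358⁴ − 0.0255⁴)/32 = 1.198×10^-7 m⁴.
T_max = τ_allow·J/r = 4.28×10^7 × 1.198×10^-7 / 0.0179 = 286.3 N·m.
ω = 2π·6.04 = 37.95 rad/s, so P_max = T_max·ω = 1.087×10^4 W.

10900 W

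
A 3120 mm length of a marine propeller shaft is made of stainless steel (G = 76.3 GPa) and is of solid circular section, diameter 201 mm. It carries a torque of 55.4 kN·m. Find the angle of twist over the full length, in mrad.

J = πd⁴/32 = π(0.201)⁴/32 = 1.602×10^-4 m⁴.
θ = T·L/(G·J) = 55400 × 3.12 / (76.3×10⁹ × 1.602×10^-4) = 0.01414 rad.

14.1 mrad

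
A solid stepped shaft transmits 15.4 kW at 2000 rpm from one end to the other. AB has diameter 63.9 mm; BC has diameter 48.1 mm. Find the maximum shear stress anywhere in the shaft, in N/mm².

ω = 2π·2000/60 = 209.4 rad/s, so T = P/ω = 15.4×10³ / 209.4 = 73.53 N·m.
Under the same torque, τ_max = 16T/(πd³) is largest where d is smallest — segment BC (d = 48.1 mm).
τ_max = 16·73.53/(π·(0.0481)³) = 3.365×10^6 Pa.

3.37 N/mm²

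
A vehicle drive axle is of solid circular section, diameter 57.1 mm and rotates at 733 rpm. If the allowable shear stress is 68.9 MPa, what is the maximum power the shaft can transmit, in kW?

J = πd⁴/32 = π(0.0571)⁴/32 = 1.044×10^-6 m⁴.
T_max = τ_allow·J/r = 6.89×10^7 × 1.044×10^-6 / 0.0285 = 2519 N·m.
ω = 2π·733/60 = 76.76 rad/s, so P_max = T_max·ω = 1.933×10^5 W.

193 kW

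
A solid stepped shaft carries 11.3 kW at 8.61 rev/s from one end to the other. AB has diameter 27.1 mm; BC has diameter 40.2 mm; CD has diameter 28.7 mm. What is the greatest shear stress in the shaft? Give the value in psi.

ω = 2π·8.61 = 54.10 rad/s, so T = P/ω = 11.3×10³ / 54.10 = 208.9 N·m.
Under the same torque, τ_max = 16T/(πd³) is largest where d is smallest — segment AB (d = 27.1 mm).
τ_max = 16·208.9/(π·(0.0271)³) = 5.345×10^7 Pa.

7750 psi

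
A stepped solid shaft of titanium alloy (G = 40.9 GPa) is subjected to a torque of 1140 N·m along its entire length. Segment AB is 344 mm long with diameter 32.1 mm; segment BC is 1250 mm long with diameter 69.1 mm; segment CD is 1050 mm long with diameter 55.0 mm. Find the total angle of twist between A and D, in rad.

J_AB = π(0.0321)⁴/32 = 1.04×10^-7 m⁴; J_BC = π(0.0691)⁴/32 = 2.24×10^-6 m⁴; J_CD = π(0.0550)⁴/32 = 8.98×10^-7 m⁴.
θ = (T/G)·Σ L_i/J_i = (1140/40.9×10⁹)·(0.344/1.04×10^-7 + 1.25/2.24×10^-6 + 1.05/8.98×10^-7) = 0.1401 rad.

0.140 rad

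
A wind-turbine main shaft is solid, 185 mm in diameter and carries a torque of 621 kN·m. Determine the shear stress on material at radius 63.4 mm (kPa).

342000 kPa

J = πd⁴/32 = π(0.185)⁴/32 = 1.150×10^-4 m⁴.
Shear stress varies linearly with radius: τ = T·r/J = 621000 × 0.0634 / 1.150×10^-4 = 3.424×10^8 Pa.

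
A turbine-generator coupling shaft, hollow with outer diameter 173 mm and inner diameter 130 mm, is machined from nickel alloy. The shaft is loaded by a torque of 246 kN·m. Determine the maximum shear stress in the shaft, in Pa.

J = π(d_o⁴ − d_i⁴)/32 = π(0.173⁴ − 0.130⁴)/32 = 5.990×10^-5 m⁴.
τ_max = T·r/J = 246000 × 0.0865 / 5.990×10^-5 = 3.552×10^8 Pa.

3.55e8 Pa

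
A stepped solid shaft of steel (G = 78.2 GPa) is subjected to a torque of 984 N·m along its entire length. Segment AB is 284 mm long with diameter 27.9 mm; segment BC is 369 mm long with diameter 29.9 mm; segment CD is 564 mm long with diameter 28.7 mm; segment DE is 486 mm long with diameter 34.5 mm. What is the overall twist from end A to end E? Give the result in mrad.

270 mrad

J_AB = π(0.0279)⁴/32 = 5.95×10^-8 m⁴; J_BC = π(0.0299)⁴/32 = 7.85×10^-8 m⁴; J_CD = π(0.0287)⁴/32 = 6.66×10^-8 m⁴; J_DE = π(0.0345)⁴/32 = 1.39×10^-7 m⁴.
θ = (T/G)·Σ L_i/J_i = (984.0/78.2×10⁹)·(0.284/5.95×10^-8 + 0.369/7.85×10^-8 + 0.564/6.66×10^-8 + 0.486/1.39×10^-7) = 0.2698 rad.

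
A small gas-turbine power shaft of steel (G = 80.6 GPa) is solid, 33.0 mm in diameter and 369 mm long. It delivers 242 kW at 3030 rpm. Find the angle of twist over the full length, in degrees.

1.72°

ω = 2π·3030/60 = 317.3 rad/s, so T = P/ω = 242×10³ / 317.3 = 762.7 N·m.
J = πd⁴/32 = π(0.0330)⁴/32 = 1.164×10^-7 m⁴.
θ = T·L/(G·J) = 762.7 × 0.369 / (80.6×10⁹ × 1.164×10^-7) = 0.02999 rad.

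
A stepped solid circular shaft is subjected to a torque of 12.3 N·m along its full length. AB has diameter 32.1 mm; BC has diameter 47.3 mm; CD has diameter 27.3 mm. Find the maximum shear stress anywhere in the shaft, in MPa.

Under the same torque, τ_max = 16T/(πd³) is largest where d is smallest — segment CD (d = 27.3 mm).
τ_max = 16·12.30/(π·(0.0273)³) = 3.079×10^6 Pa.

3.08 MPa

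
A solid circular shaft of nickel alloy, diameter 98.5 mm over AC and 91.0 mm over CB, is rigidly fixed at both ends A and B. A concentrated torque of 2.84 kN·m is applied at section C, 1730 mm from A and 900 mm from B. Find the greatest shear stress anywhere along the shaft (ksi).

Compatibility: T_A·a/J_AC = T_B·b/J_CB with T_A + T_B = T₀.
J_AC = 9.24×10^-6 m⁴, J_CB = 6.73×10^-6 m⁴, so T_A = T₀·(J_AC/a)/((J_AC/a)+(J_CB/b)) = 1183 N·m, T_B = 1657 N·m.
τ in each portion: τ_AC = 6.31×10^6 Pa, τ_CB = 1.12×10^7 Pa; maximum is in CB.
τ_max = T_CB·r/J = 1657·0.0455/6.73×10^-6 = 1.120×10^7 Pa.

1.62 ksi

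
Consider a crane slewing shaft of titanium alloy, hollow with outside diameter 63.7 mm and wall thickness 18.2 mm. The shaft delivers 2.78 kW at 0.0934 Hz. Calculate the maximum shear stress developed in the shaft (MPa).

ω = 2π·0.0934 = 0.5868 rad/s, so T = P/ω = 2.78×10³ / 0.5868 = 4737 N·m.
J = π(d_o⁴ − d_i⁴)/32 = π(0.0637⁴ − 0.0273⁴)/32 = 1.562×10^-6 m⁴.
τ_max = T·r/J = 4737 × 0.0319 / 1.562×10^-6 = 9.660×10^7 Pa.

96.6 MPa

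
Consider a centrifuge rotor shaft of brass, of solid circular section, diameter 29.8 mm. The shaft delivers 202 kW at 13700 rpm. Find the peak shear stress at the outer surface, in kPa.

27100 kPa

ω = 2π·13700/60 = 1435 rad/s, so T = P/ω = 202×10³ / 1435 = 140.8 N·m.
J = πd⁴/32 = π(0.0298)⁴/32 = 7.742×10^-8 m⁴.
τ_max = T·r/J = 140.8 × 0.0149 / 7.742×10^-8 = 2.710×10^7 Pa.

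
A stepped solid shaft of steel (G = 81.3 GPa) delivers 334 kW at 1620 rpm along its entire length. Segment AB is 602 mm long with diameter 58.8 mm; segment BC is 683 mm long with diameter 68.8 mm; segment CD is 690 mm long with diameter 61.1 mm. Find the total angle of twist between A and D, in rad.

ω = 2π·1620/60 = 169.6 rad/s, so T = P/ω = 334×10³ / 169.6 = 1969 N·m.
J_AB = π(0.0588)⁴/32 = 1.17×10^-6 m⁴; J_BC = π(0.0688)⁴/32 = 2.20×10^-6 m⁴; J_CD = π(0.0611)⁴/32 = 1.37×10^-6 m⁴.
θ = (T/G)·Σ L_i/J_i = (1969/81.3×10⁹)·(0.602/1.17×10^-6 + 0.683/2.20×10^-6 + 0.690/1.37×10^-6) = 0.03215 rad.

0.0322 rad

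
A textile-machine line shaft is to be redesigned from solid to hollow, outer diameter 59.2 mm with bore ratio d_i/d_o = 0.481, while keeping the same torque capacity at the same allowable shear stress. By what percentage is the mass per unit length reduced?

Equal τ_max and T ⇒ the solid shaft needs d_s³ = d_o³(1−k⁴), so d_s = 59.2·(1−0.481⁴)^(1/3) = 58.12 mm.
Area ratio A_h/A_s = d_o²(1−k²)/d_s² = (1−k²)/(1−k⁴)^(2/3) = 0.7974.
Mass saving = 1 − 0.7974 = 20.3 %.

20.3 %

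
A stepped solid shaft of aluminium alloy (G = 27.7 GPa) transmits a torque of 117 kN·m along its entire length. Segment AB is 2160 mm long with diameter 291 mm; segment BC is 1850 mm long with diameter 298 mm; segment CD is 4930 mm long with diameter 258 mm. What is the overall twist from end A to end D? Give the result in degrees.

J_AB = π(0.291)⁴/32 = 7.04×10^-4 m⁴; J_BC = π(0.298)⁴/32 = 7.74×10^-4 m⁴; J_CD = π(0.258)⁴/32 = 4.35×10^-4 m⁴.
θ = (T/G)·Σ L_i/J_i = (117000/27.7×10⁹)·(2.16/7.04×10^-4 + 1.85/7.74×10^-4 + 4.93/4.35×10^-4) = 0.07092 rad.

4.06°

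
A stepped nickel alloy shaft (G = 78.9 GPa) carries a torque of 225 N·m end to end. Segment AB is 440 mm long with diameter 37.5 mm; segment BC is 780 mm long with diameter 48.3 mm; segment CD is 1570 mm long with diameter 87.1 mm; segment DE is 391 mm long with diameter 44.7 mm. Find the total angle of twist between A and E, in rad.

0.0143 rad

J_AB = π(0.0375)⁴/32 = 1.94×10^-7 m⁴; J_BC = π(0.0483)⁴/32 = 5.34×10^-7 m⁴; J_CD = π(0.0871)⁴/32 = 5.65×10^-6 m⁴; J_DE = π(0.0447)⁴/32 = 3.92×10^-7 m⁴.
θ = (T/G)·Σ L_i/J_i = (225.0/78.9×10⁹)·(0.440/1.94×10^-7 + 0.780/5.34×10^-7 + 1.57/5.65×10^-6 + 0.391/3.92×10^-7) = 0.01426 rad.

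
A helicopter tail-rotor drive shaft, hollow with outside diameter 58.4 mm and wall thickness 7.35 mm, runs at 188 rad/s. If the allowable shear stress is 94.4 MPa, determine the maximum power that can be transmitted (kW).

476 kW

J = π(d_o⁴ − d_i⁴)/32 = π(0.0584⁴ − 0.0437⁴)/32 = 7.839×10^-7 m⁴.
T_max = τ_allow·J/r = 9.44×10^7 × 7.839×10^-7 / 0.0292 = 2534 N·m.
ω = 188 rad/s, so P_max = T_max·ω = 4.765×10^5 W.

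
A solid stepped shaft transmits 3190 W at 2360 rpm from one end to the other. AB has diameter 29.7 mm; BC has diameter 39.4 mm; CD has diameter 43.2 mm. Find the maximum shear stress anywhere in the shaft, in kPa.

2510 kPa

ω = 2π·2360/60 = 247.1 rad/s, so T = P/ω = 3190 / 247.1 = 12.91 N·m.
Under the same torque, τ_max = 16T/(πd³) is largest where d is smallest — segment AB (d = 29.7 mm).
τ_max = 16·12.91/(π·(0.0297)³) = 2.509×10^6 Pa.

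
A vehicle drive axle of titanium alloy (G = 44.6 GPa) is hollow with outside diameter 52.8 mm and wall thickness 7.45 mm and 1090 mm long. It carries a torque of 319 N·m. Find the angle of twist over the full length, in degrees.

J = π(d_o⁴ − d_i⁴)/32 = π(0.0528⁴ − 0.0379⁴)/32 = 5.605×10^-7 m⁴.
θ = T·L/(G·J) = 319.0 × 1.09 / (44.6×10⁹ × 5.605×10^-7) = 0.01391 rad.

0.797°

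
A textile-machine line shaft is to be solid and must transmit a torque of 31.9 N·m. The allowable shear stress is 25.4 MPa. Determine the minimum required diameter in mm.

18.6 mm

For a solid shaft τ_max = 16T/(πd³), so d = (16T/(π τ_allow))^(1/3) = (16·31.90/(π·2.54×10^7))^(1/3) = 0.01856 m.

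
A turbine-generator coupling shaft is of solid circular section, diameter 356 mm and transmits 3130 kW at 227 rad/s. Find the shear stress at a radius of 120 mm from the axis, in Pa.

ω = 227 rad/s, so T = P/ω = 3130×10³ / 227.0 = 13790 N·m.
J = πd⁴/32 = π(0.356)⁴/32 = 1.577×10^-3 m⁴.
Shear stress varies linearly with radius: τ = T·r/J = 13790 × 0.120 / 1.577×10^-3 = 1.049×10^6 Pa.

1.05e6 Pa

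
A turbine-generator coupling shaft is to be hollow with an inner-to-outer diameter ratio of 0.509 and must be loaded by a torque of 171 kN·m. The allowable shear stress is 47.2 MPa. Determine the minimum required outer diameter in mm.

270 mm

For a hollow shaft with d_i/d_o = 0.509: τ_max = 16T/(π d_o³ (1−k⁴)), so d_o = [16T/(π τ_allow (1−k⁴))]^(1/3) = [16·171000/(π·4.72×10^7·0.9329)]^(1/3) = 0.2704 m.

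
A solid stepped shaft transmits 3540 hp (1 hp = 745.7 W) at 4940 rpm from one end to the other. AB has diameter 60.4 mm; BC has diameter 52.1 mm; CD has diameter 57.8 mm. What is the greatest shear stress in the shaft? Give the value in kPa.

184000 kPa

ω = 2π·4940/60 = 517.3 rad/s, so T = P/ω = 3540×745.7 / 517.3 = 5103 N·m.
Under the same torque, τ_max = 16T/(πd³) is largest where d is smallest — segment BC (d = 52.1 mm).
τ_max = 16·5103/(π·(0.0521)³) = 1.838×10^8 Pa.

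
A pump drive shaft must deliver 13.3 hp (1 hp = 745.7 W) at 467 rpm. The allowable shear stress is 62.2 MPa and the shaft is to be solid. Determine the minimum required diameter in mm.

25.5 mm

ω = 2π·467/60 = 48.90 rad/s, so T = P/ω = 13.3×745.7 / 48.90 = 202.8 N·m.
For a solid shaft τ_max = 16T/(πd³), so d = (16T/(π τ_allow))^(1/3) = (16·202.8/(π·6.22×10^7))^(1/3) = 0.02551 m.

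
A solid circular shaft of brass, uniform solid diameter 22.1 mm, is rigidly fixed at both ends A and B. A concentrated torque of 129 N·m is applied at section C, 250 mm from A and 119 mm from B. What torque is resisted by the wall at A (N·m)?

41.6 N·m

With uniform GJ and both ends fixed, compatibility θ_AC = θ_CB gives T_A·a = T_B·b, together with T_A + T_B = T₀.
T_A = T₀·b/(a+b) = 129.0·119/369.0 = 41.60 N·m; T_B = 87.40 N·m.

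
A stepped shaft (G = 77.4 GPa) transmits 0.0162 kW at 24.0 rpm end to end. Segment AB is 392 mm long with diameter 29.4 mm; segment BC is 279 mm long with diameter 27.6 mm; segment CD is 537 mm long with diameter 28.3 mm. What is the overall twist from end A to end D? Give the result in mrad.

ω = 2π·24.0/60 = 2.513 rad/s, so T = P/ω = 0.0162×10³ / 2.513 = 6.446 N·m.
J_AB = π(0.0294)⁴/32 = 7.33×10^-8 m⁴; J_BC = π(0.0276)⁴/32 = 5.70×10^-8 m⁴; J_CD = π(0.0283)⁴/32 = 6.30×10^-8 m⁴.
θ = (T/G)·Σ L_i/J_i = (6.446/77.4×10⁹)·(0.392/7.33×10^-8 + 0.279/5.70×10^-8 + 0.537/6.30×10^-8) = 1.563×10^-3 rad.

1.56 mrad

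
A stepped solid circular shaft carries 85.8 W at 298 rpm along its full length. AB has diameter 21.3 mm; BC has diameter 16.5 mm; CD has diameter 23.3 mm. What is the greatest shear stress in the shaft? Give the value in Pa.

3.12e6 Pa

ω = 2π·298/60 = 31.21 rad/s, so T = P/ω = 85.8 / 31.21 = 2.749 N·m.
Under the same torque, τ_max = 16T/(πd³) is largest where d is smallest — segment BC (d = 16.5 mm).
τ_max = 16·2.749/(π·(0.0165)³) = 3.117×10^6 Pa.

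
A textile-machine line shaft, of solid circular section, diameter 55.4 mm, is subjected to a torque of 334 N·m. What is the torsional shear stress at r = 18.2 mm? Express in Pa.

6.57e6 Pa

J = πd⁴/32 = π(0.0554)⁴/32 = 9.248×10^-7 m⁴.
Shear stress varies linearly with radius: τ = T·r/J = 334.0 × 0.0182 / 9.248×10^-7 = 6.573×10^6 Pa.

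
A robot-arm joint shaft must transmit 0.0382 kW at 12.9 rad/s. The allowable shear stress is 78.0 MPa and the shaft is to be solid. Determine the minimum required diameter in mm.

ω = 12.9 rad/s, so T = P/ω = 0.0382×10³ / 12.90 = 2.961 N·m.
For a solid shaft τ_max = 16T/(πd³), so d = (16T/(π τ_allow))^(1/3) = (16·2.961/(π·7.80×10^7))^(1/3) = 0.005783 m.

5.78 mm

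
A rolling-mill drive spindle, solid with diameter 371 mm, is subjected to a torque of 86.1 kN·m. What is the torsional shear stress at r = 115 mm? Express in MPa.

J = πd⁴/32 = π(0.371)⁴/32 = 1.860×10^-3 m⁴.
Shear stress varies linearly with radius: τ = T·r/J = 86100 × 0.115 / 1.860×10^-3 = 5.324×10^6 Pa.

5.32 MPa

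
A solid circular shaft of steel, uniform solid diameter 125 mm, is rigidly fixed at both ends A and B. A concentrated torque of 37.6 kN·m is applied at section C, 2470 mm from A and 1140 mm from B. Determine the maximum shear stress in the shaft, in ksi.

With uniform GJ and both ends fixed, compatibility θ_AC = θ_CB gives T_A·a = T_B·b, together with T_A + T_B = T₀.
T_A = T₀·b/(a+b) = 37600·1140/3610 = 11870 N·m; T_B = 25730 N·m.
τ in each portion: τ_AC = 3.10×10^7 Pa, τ_CB = 6.71×10^7 Pa; maximum is in CB.
τ_max = T_CB·r/J = 25730·0.0625/2.40×10^-5 = 6.708×10^7 Pa.

9.73 ksi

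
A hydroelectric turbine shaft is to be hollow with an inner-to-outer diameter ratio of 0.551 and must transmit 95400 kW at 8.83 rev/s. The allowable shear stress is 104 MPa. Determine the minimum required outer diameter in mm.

453 mm

ω = 2π·8.83 = 55.48 rad/s, so T = P/ω = 95400×10³ / 55.48 = 1.720e6 N·m.
For a hollow shaft with d_i/d_o = 0.551: τ_max = 16T/(π d_o³ (1−k⁴)), so d_o = [16T/(π τ_allow (1−k⁴))]^(1/3) = [16·1.720e6/(π·1.04×10^8·0.9078)]^(1/3) = 0.4527 m.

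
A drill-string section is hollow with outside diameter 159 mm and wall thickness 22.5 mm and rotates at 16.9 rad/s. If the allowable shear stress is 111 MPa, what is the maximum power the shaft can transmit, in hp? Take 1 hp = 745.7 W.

1460 hp

J = π(d_o⁴ − d_i⁴)/32 = π(0.159⁴ − 0.114⁴)/32 = 4.617×10^-5 m⁴.
T_max = τ_allow·J/r = 1.11×10^8 × 4.617×10^-5 / 0.0795 = 64460 N·m.
ω = 16.9 rad/s, so P_max = T_max·ω = 1.089×10^6 W.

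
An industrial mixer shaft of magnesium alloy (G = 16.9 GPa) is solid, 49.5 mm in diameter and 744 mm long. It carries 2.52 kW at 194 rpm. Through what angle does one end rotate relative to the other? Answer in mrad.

9.26 mrad

ω = 2π·194/60 = 20.32 rad/s, so T = P/ω = 2.52×10³ / 20.32 = 124.0 N·m.
J = πd⁴/32 = π(0.0495)⁴/32 = 5.894×10^-7 m⁴.
θ = T·L/(G·J) = 124.0 × 0.744 / (16.9×10⁹ × 5.894×10^-7) = 9.265×10^-3 rad.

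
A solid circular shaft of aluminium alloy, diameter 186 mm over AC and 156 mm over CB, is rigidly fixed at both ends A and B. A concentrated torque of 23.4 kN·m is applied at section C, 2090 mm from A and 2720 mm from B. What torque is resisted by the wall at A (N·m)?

17000 N·m

Compatibility: T_A·a/J_AC = T_B·b/J_CB with T_A + T_B = T₀.
J_AC = 1.18×10^-4 m⁴, J_CB = 5.81×10^-5 m⁴, so T_A = T₀·(J_AC/a)/((J_AC/a)+(J_CB/b)) = 16950 N·m, T_B = 6446 N·m.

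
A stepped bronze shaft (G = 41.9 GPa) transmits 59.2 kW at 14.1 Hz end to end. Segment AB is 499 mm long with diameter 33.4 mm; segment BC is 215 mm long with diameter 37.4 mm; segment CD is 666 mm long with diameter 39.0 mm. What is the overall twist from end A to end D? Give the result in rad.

0.130 rad

ω = 2π·14.1 = 88.59 rad/s, so T = P/ω = 59.2×10³ / 88.59 = 668.2 N·m.
J_AB = π(0.0334)⁴/32 = 1.22×10^-7 m⁴; J_BC = π(0.0374)⁴/32 = 1.92×10^-7 m⁴; J_CD = π(0.0390)⁴/32 = 2.27×10^-7 m⁴.
θ = (T/G)·Σ L_i/J_i = (668.2/41.9×10⁹)·(0.499/1.22×10^-7 + 0.215/1.92×10^-7 + 0.666/2.27×10^-7) = 0.1298 rad.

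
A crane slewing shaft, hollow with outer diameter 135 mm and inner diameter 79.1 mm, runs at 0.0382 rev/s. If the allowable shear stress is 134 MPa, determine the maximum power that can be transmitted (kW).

13.7 kW

J = π(d_o⁴ − d_i⁴)/32 = π(0.135⁴ − 0.0791⁴)/32 = 2.877×10^-5 m⁴.
T_max = τ_allow·J/r = 1.34×10^8 × 2.877×10^-5 / 0.0675 = 57100 N·m.
ω = 2π·0.0382 = 0.2400 rad/s, so P_max = T_max·ω = 1.371×10^4 W.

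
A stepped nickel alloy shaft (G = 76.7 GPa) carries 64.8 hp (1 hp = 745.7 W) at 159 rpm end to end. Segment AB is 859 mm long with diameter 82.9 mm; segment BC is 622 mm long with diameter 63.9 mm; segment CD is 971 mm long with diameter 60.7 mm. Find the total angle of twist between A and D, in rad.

0.0490 rad

ω = 2π·159/60 = 16.65 rad/s, so T = P/ω = 64.8×745.7 / 16.65 = 2902 N·m.
J_AB = π(0.0829)⁴/32 = 4.64×10^-6 m⁴; J_BC = π(0.0639)⁴/32 = 1.64×10^-6 m⁴; J_CD = π(0.0607)⁴/32 = 1.33×10^-6 m⁴.
θ = (T/G)·Σ L_i/J_i = (2902/76.7×10⁹)·(0.859/4.64×10^-6 + 0.622/1.64×10^-6 + 0.971/1.33×10^-6) = 0.04895 rad.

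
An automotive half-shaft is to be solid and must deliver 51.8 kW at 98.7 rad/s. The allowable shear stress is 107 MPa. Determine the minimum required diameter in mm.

ω = 98.7 rad/s, so T = P/ω = 51.8×10³ / 98.70 = 524.8 N·m.
For a solid shaft τ_max = 16T/(πd³), so d = (16T/(π τ_allow))^(1/3) = (16·524.8/(π·1.07×10^8))^(1/3) = 0.02923 m.

29.2 mm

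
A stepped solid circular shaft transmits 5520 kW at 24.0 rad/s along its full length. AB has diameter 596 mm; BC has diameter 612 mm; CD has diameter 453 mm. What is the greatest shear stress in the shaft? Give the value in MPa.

ω = 24.0 rad/s, so T = P/ω = 5520×10³ / 24.00 = 230000 N·m.
Under the same torque, τ_max = 16T/(πd³) is largest where d is smallest — segment CD (d = 453 mm).
τ_max = 16·230000/(π·(0.453)³) = 1.260×10^7 Pa.

12.6 MPa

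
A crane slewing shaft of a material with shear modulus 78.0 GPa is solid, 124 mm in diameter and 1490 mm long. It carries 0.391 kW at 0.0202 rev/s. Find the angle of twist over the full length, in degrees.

0.145°

ω = 2π·0.0202 = 0.1269 rad/s, so T = P/ω = 0.391×10³ / 0.1269 = 3081 N·m.
J = πd⁴/32 = π(0.124)⁴/32 = 2.321×10^-5 m⁴.
θ = T·L/(G·J) = 3081 × 1.49 / (78.0×10⁹ × 2.321×10^-5) = 2.535×10^-3 rad.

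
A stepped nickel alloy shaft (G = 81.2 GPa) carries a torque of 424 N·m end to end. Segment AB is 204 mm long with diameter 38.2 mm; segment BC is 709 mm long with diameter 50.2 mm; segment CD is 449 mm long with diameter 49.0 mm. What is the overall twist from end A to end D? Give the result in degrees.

0.870°

J_AB = π(0.0382)⁴/32 = 2.09×10^-7 m⁴; J_BC = π(0.0502)⁴/32 = 6.23×10^-7 m⁴; J_CD = π(0.0490)⁴/32 = 5.66×10^-7 m⁴.
θ = (T/G)·Σ L_i/J_i = (424.0/81.2×10⁹)·(0.204/2.09×10^-7 + 0.709/6.23×10^-7 + 0.449/5.66×10^-7) = 0.01518 rad.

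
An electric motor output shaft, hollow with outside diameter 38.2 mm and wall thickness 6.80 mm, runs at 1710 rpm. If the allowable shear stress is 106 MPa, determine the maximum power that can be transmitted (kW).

J = π(d_o⁴ − d_i⁴)/32 = π(0.0382⁴ − 0.0246⁴)/32 = 1.731×10^-7 m⁴.
T_max = τ_allow·J/r = 1.06×10^8 × 1.731×10^-7 / 0.0191 = 960.6 N·m.
ω = 2π·1710/60 = 179.1 rad/s, so P_max = T_max·ω = 1.720×10^5 W.

172 kW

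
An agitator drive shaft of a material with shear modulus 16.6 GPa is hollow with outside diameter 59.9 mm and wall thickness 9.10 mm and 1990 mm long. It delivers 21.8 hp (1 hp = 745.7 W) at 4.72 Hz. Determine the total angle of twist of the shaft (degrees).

ω = 2π·4.72 = 29.66 rad/s, so T = P/ω = 21.8×745.7 / 29.66 = 548.1 N·m.
J = π(d_o⁴ − d_i⁴)/32 = π(0.0599⁴ − 0.0417⁴)/32 = 9.670×10^-7 m⁴.
θ = T·L/(G·J) = 548.1 × 1.99 / (16.6×10⁹ × 9.670×10^-7) = 0.06795 rad.

3.89°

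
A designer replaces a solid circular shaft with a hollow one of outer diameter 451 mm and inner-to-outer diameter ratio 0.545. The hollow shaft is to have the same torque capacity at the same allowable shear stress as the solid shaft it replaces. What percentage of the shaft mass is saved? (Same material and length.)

Equal τ_max and T ⇒ the solid shaft needs d_s³ = d_o³(1−k⁴), so d_s = 451·(1−0.545⁴)^(1/3) = 437.3 mm.
Area ratio A_h/A_s = d_o²(1−k²)/d_s² = (1−k²)/(1−k⁴)^(2/3) = 0.7476.
Mass saving = 1 − 0.7476 = 25.2 %.

25.2 %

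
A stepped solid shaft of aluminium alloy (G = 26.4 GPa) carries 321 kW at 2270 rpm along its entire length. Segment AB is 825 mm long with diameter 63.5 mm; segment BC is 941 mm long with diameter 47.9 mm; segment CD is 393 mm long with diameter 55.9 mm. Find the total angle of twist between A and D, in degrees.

8.05°

ω = 2π·2270/60 = 237.7 rad/s, so T = P/ω = 321×10³ / 237.7 = 1350 N·m.
J_AB = π(0.0635)⁴/32 = 1.60×10^-6 m⁴; J_BC = π(0.0479)⁴/32 = 5.17×10^-7 m⁴; J_CD = π(0.0559)⁴/32 = 9.59×10^-7 m⁴.
θ = (T/G)·Σ L_i/J_i = (1350/26.4×10⁹)·(0.825/1.60×10^-6 + 0.941/5.17×10^-7 + 0.393/9.59×10^-7) = 0.1405 rad.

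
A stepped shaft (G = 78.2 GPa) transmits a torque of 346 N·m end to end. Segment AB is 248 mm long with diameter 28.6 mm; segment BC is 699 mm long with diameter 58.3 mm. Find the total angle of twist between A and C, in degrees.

J_AB = π(0.0286)⁴/32 = 6.57×10^-8 m⁴; J_BC = π(0.0583)⁴/32 = 1.13×10^-6 m⁴.
θ = (T/G)·Σ L_i/J_i = (346.0/78.2×10⁹)·(0.248/6.57×10^-8 + 0.699/1.13×10^-6) = 0.01943 rad.

1.11°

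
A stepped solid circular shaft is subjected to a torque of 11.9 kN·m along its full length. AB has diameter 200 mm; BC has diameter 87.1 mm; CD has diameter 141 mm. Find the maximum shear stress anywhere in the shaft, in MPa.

Under the same torque, τ_max = 16T/(πd³) is largest where d is smallest — segment BC (d = 87.1 mm).
τ_max = 16·11900/(π·(0.0871)³) = 9.172×10^7 Pa.

91.7 MPa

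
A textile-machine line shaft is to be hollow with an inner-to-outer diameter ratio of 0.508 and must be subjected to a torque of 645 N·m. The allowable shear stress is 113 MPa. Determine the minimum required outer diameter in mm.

31.5 mm

For a hollow shaft with d_i/d_o = 0.508: τ_max = 16T/(π d_o³ (1−k⁴)), so d_o = [16T/(π τ_allow (1−k⁴))]^(1/3) = [16·645.0/(π·1.13×10^8·0.9334)]^(1/3) = 0.03146 m.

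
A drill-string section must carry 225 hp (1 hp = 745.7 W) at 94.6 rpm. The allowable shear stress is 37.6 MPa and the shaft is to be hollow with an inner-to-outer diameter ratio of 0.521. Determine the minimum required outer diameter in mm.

ω = 2π·94.6/60 = 9.906 rad/s, so T = P/ω = 225×745.7 / 9.906 = 16940 N·m.
For a hollow shaft with d_i/d_o = 0.521: τ_max = 16T/(π d_o³ (1−k⁴)), so d_o = [16T/(π τ_allow (1−k⁴))]^(1/3) = [16·16940/(π·3.76×10^7·0.9263)]^(1/3) = 0.1353 m.

135 mm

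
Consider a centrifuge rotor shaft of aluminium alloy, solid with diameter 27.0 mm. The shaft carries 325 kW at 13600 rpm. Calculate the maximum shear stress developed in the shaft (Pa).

ω = 2π·13600/60 = 1424 rad/s, so T = P/ω = 325×10³ / 1424 = 228.2 N·m.
J = πd⁴/32 = π(0.0270)⁴/32 = 5.217×10^-8 m⁴.
τ_max = T·r/J = 228.2 × 0.0135 / 5.217×10^-8 = 5.905×10^7 Pa.

5.90e7 Pa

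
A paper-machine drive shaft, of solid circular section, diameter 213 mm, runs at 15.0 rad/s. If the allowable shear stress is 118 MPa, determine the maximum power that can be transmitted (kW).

3360 kW

J = πd⁴/32 = π(0.213)⁴/32 = 2.021×10^-4 m⁴.
T_max = τ_allow·J/r = 1.18×10^8 × 2.021×10^-4 / 0.106 = 223900 N·m.
ω = 15.0 rad/s, so P_max = T_max·ω = 3.358×10^6 W.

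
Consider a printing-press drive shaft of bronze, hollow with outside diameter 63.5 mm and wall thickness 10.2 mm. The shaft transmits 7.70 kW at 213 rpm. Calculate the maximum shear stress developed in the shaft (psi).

ω = 2π·213/60 = 22.31 rad/s, so T = P/ω = 7.70×10³ / 22.31 = 345.2 N·m.
J = π(d_o⁴ − d_i⁴)/32 = π(0.0635⁴ − 0.0431⁴)/32 = 1.257×10^-6 m⁴.
τ_max = T·r/J = 345.2 × 0.0318 / 1.257×10^-6 = 8.716×10^6 Pa.

1260 psi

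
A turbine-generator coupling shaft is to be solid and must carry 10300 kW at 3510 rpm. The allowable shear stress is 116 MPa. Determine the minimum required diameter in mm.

ω = 2π·3510/60 = 367.6 rad/s, so T = P/ω = 10300×10³ / 367.6 = 28020 N·m.
For a solid shaft τ_max = 16T/(πd³), so d = (16T/(π τ_allow))^(1/3) = (16·28020/(π·1.16×10^8))^(1/3) = 0.1072 m.

107 mm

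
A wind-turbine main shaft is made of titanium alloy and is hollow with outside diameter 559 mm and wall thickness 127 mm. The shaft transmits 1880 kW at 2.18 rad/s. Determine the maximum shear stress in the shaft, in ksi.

4.00 ksi

ω = 2.18 rad/s, so T = P/ω = 1880×10³ / 2.180 = 862400 N·m.
J = π(d_o⁴ − d_i⁴)/32 = π(0.559⁴ − 0.305⁴)/32 = 8.737×10^-3 m⁴.
τ_max = T·r/J = 862400 × 0.280 / 8.737×10^-3 = 2.759×10^7 Pa.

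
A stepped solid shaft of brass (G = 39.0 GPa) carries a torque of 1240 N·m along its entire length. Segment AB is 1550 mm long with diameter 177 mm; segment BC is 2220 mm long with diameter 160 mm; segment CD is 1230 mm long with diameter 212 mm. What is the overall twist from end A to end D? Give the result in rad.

J_AB = π(0.177)⁴/32 = 9.64×10^-5 m⁴; J_BC = π(0.160)⁴/32 = 6.43×10^-5 m⁴; J_CD = π(0.212)⁴/32 = 1.98×10^-4 m⁴.
θ = (T/G)·Σ L_i/J_i = (1240/39.0×10⁹)·(1.55/9.64×10^-5 + 2.22/6.43×10^-5 + 1.23/1.98×10^-4) = 1.806×10^-3 rad.

0.00181 rad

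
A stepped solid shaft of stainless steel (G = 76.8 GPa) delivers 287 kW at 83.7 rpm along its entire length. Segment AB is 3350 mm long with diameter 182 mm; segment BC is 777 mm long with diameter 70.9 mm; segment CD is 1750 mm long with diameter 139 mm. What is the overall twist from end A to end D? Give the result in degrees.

ω = 2π·83.7/60 = 8.765 rad/s, so T = P/ω = 287×10³ / 8.765 = 32740 N·m.
J_AB = π(0.182)⁴/32 = 1.08×10^-4 m⁴; J_BC = π(0.0709)⁴/32 = 2.48×10^-6 m⁴; J_CD = π(0.139)⁴/32 = 3.66×10^-5 m⁴.
θ = (T/G)·Σ L_i/J_i = (32740/76.8×10⁹)·(3.35/1.08×10^-4 + 0.777/2.48×10^-6 + 1.75/3.66×10^-5) = 0.1672 rad.

9.58°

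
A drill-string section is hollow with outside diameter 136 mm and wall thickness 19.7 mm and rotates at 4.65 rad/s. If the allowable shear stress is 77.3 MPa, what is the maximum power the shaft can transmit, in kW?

132 kW

J = π(d_o⁴ − d_i⁴)/32 = π(0.136⁴ − 0.0966⁴)/32 = 2.504×10^-5 m⁴.
T_max = τ_allow·J/r = 7.73×10^7 × 2.504×10^-5 / 0.0680 = 28460 N·m.
ω = 4.65 rad/s, so P_max = T_max·ω = 1.323×10^5 W.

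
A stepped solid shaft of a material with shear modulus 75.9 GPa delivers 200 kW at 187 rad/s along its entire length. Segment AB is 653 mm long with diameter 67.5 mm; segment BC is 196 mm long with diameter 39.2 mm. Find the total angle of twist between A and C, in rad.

0.0164 rad

ω = 187 rad/s, so T = P/ω = 200×10³ / 187.0 = 1070 N·m.
J_AB = π(0.0675)⁴/32 = 2.04×10^-6 m⁴; J_BC = π(0.0392)⁴/32 = 2.32×10^-7 m⁴.
θ = (T/G)·Σ L_i/J_i = (1070/75.9×10⁹)·(0.653/2.04×10^-6 + 0.196/2.32×10^-7) = 0.01643 rad.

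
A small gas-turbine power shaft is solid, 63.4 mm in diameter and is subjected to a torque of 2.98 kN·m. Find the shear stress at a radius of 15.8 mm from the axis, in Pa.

2.97e7 Pa

J = πd⁴/32 = π(0.0634)⁴/32 = 1.586×10^-6 m⁴.
Shear stress varies linearly with radius: τ = T·r/J = 2980 × 0.0158 / 1.586×10^-6 = 2.968×10^7 Pa.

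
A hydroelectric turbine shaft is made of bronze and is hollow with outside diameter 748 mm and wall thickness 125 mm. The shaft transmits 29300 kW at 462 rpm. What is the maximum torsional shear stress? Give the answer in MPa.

9.17 MPa

ω = 2π·462/60 = 48.38 rad/s, so T = P/ω = 29300×10³ / 48.38 = 605600 N·m.
J = π(d_o⁴ − d_i⁴)/32 = π(0.748⁴ − 0.498⁴)/32 = 0.02469 m⁴.
τ_max = T·r/J = 605600 × 0.374 / 0.02469 = 9.172×10^6 Pa.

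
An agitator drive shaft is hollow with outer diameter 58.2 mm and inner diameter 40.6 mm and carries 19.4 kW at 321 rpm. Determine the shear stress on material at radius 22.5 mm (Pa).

ω = 2π·321/60 = 33.62 rad/s, so T = P/ω = 19.4×10³ / 33.62 = 577.1 N·m.
J = π(d_o⁴ − d_i⁴)/32 = π(0.0582⁴ − 0.0406⁴)/32 = 8.596×10^-7 m⁴.
Shear stress varies linearly with radius: τ = T·r/J = 577.1 × 0.0225 / 8.596×10^-7 = 1.511×10^7 Pa.

1.51e7 Pa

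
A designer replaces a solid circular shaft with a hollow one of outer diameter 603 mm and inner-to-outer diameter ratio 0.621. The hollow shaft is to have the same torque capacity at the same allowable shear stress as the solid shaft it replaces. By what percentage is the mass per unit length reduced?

Equal τ_max and T ⇒ the solid shaft needs d_s³ = d_o³(1−k⁴), so d_s = 603·(1−0.621⁴)^(1/3) = 571.5 mm.
Area ratio A_h/A_s = d_o²(1−k²)/d_s² = (1−k²)/(1−k⁴)^(2/3) = 0.6840.
Mass saving = 1 − 0.6840 = 31.6 %.

31.6 %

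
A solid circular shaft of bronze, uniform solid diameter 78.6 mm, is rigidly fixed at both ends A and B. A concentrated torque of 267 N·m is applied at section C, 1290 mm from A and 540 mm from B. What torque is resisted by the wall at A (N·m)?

With uniform GJ and both ends fixed, compatibility θ_AC = θ_CB gives T_A·a = T_B·b, together with T_A + T_B = T₀.
T_A = T₀·b/(a+b) = 267.0·540/1830 = 78.79 N·m; T_B = 188.2 N·m.

78.8 N·m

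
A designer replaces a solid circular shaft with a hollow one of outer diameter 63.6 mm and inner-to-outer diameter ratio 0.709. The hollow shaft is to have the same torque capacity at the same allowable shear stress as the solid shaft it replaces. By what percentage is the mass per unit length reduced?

Equal τ_max and T ⇒ the solid shaft needs d_s³ = d_o³(1−k⁴), so d_s = 63.6·(1−0.709⁴)^(1/3) = 57.72 mm.
Area ratio A_h/A_s = d_o²(1−k²)/d_s² = (1−k²)/(1−k⁴)^(2/3) = 0.6039.
Mass saving = 1 − 0.6039 = 39.6 %.

39.6 %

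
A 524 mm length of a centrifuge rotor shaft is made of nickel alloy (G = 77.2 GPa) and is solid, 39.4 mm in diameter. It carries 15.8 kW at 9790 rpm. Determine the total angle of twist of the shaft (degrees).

0.0253°

ω = 2π·9790/60 = 1025 rad/s, so T = P/ω = 15.8×10³ / 1025 = 15.41 N·m.
J = πd⁴/32 = π(0.0394)⁴/32 = 2.366×10^-7 m⁴.
θ = T·L/(G·J) = 15.41 × 0.524 / (77.2×10⁹ × 2.366×10^-7) = 4.422×10^-4 rad.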